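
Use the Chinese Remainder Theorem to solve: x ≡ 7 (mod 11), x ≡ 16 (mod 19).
73

Using the Chinese Remainder Theorem:
M = product of moduli = 209
For equation 1: M_1 = 19, 19 ≡ 8 (mod 11), inverse of 19 mod 11 is 7 (check: 8 × 7 = 56 ≡ 1 (mod 11))
For equation 2: M_2 = 11, 11 ≡ 11 (mod 19), inverse of 11 mod 19 is 7 (check: 11 × 7 = 77 ≡ 1 (mod 19))
Combine: x ≡ Σ r_i×M_i×(M_i⁻¹ mod m_i) = 7×19×7 + 16×11×7 = 931 + 1232 = 2163
2163 mod 209 = 73
x ≡ 73 (mod 209)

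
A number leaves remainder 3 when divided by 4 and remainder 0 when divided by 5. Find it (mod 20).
M = 4 × 5 = 20. M₁ = 5, y₁ ≡ 1 (mod 4). M₂ = 4, y₂ ≡ 4 (mod 5). y = 3×5×1 + 0×4×4 ≡ 15 (mod 20)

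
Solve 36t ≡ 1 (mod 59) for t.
41

Using Extended Euclidean Algorithm:
gcd(36, 59) = 1
Bezout coefficients: 36 × -18 + 59 × 11 = 1
So 36 × -18 ≡ 1 (mod 59)
The inverse is -18 mod 59 = 41
Verification: 36 × 41 = 1476 = 25 × 59 + 1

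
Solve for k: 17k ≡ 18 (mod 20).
14

Since gcd(17, 20) = 1 divides 18, a solution exists.
Multiply both sides by the inverse of 17 mod 20:
  17^(-1) mod 20 = 13
  x ≡ 13 × 18 ≡ 234 ≡ 14 (mod 20)
Verification: 17 × 14 = 238 = 11 × 20 + 18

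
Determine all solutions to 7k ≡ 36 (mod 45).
18

Since gcd(7, 45) = 1 divides 36, a solution exists.
Multiply both sides by the inverse of 7 mod 45:
  7^(-1) mod 45 = 13
  x ≡ 13 × 36 ≡ 468 ≡ 18 (mod 45)
Verification: 7 × 18 = 126 = 2 × 45 + 36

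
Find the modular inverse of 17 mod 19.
17^(-1) ≡ 9 (mod 19). Verification: 17 × 9 = 153 ≡ 1 (mod 19)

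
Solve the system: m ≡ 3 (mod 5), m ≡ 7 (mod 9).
M = 5 × 9 = 45. M₁ = 9, y₁ ≡ 4 (mod 5). M₂ = 5, y₂ ≡ 2 (mod 9). m = 3×9×4 + 7×5×2 ≡ 43 (mod 45)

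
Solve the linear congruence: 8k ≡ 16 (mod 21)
2

Since gcd(8, 21) = 1 divides 16, a solution exists.
Multiply both sides by the inverse of 8 mod 21:
  8^(-1) mod 21 = 8
  x ≡ 8 × 16 ≡ 128 ≡ 2 (mod 21)
Verification: 8 × 2 = 16 = 0 × 21 + 16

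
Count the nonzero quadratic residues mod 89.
For prime 89, there are (p-1)/2 = (89-1)/2 = 44 quadratic residues (excluding 0).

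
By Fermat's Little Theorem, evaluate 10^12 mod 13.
By Fermat's Little Theorem, 10^{12} ≡ 1 (mod 13) since 13 is prime and gcd(10, 13) = 1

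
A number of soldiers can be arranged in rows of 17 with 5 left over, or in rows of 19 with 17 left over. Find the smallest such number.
M = 17 × 19 = 323. M₁ = 19, y₁ ≡ 9 (mod 17). M₂ = 17, y₂ ≡ 9 (mod 19). z = 5×19×9 + 17×17×9 ≡ 226 (mod 323). The smallest positive such number is 226.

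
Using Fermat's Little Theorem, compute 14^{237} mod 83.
2

By Fermat's Little Theorem, a^(p-1) ≡ 1 (mod p) for prime p and gcd(a, p) = 1
Here p = 83, so 14^82 ≡ 1 (mod 83)
We can reduce the exponent: 237 mod 82 = 73
So 14^237 ≡ 14^73 (mod 83)
Computing: 14^73 mod 83 = 2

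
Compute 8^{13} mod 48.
32

Using successive squaring:
Binary expansion of 13: 1101
Powers of 8 mod 48 (each is the square of the previous):
  8^1 ≡ 8 (mod 48)
  8^2 ≡ 8² = 64 ≡ 16 (mod 48)
  8^4 ≡ 16² = 256 ≡ 16 (mod 48)
  8^8 ≡ 16² = 256 ≡ 16 (mod 48)
13 = 8 + 4 + 1, so 8^13 = 8^8 × 8^4 × 8^1 ≡ 16 × 16 × 8 (mod 48)
Multiplying step by step:
  16 × 16 = 256 ≡ 16 (mod 48)
  16 × 8 = 128 ≡ 32 (mod 48)
Result: 8^13 ≡ 32 (mod 48)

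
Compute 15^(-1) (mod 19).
15^(-1) ≡ 14 (mod 19). Verification: 15 × 14 = 210 ≡ 1 (mod 19)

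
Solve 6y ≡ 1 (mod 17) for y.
6^(-1) ≡ 3 (mod 17). Verification: 6 × 3 = 18 ≡ 1 (mod 17)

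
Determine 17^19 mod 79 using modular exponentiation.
Using repeated squaring. 19 = 16 + 2 + 1 (binary 10011). Repeated squaring mod 79: 17^1 ≡ 17; 17^2 ≡ 17² = 289 ≡ 52; 17^4 ≡ 52² = 2704 ≡ 18; 17^8 ≡ 18² = 324 ≡ 8; 17^16 ≡ 8² = 64 ≡ 64. Multiply: 17^19 = 17^16 × 17^2 × 17^1 ≡ 64 × 52 × 17 (mod 79): 64 × 52 = 3328 ≡ 10; 10 × 17 = 170 ≡ 12. So 17^19 ≡ 12 (mod 79).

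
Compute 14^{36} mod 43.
41

Using successive squaring:
Binary expansion of 36: 100100
Powers of 14 mod 43 (each is the square of the previous):
  14^1 ≡ 14 (mod 43)
  14^2 ≡ 14² = 196 ≡ 24 (mod 43)
  14^4 ≡ 24² = 576 ≡ 17 (mod 43)
  14^8 ≡ 17² = 289 ≡ 31 (mod 43)
  14^16 ≡ 31² = 961 ≡ 15 (mod 43)
  14^32 ≡ 15² = 225 ≡ 10 (mod 43)
36 = 32 + 4, so 14^36 = 14^32 × 14^4 ≡ 10 × 17 (mod 43)
Multiplying step by step:
  10 × 17 = 170 ≡ 41 (mod 43)
Result: 14^36 ≡ 41 (mod 43)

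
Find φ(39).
24

Prime factorization: 39 = 3 × 13
Using the formula φ(n) = n × Π(1 - 1/p) for each prime factor p:
φ(39) = 39 × (1 - 1/3) × (1 - 1/13)
φ(39) = 24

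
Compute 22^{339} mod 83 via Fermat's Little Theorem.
20

By Fermat's Little Theorem, a^(p-1) ≡ 1 (mod p) for prime p and gcd(a, p) = 1
Here p = 83, so 22^82 ≡ 1 (mod 83)
We can reduce the exponent: 339 mod 82 = 11
So 22^339 ≡ 22^11 (mod 83)
Computing: 22^11 mod 83 = 20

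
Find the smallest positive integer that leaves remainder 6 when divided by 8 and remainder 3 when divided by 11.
M = 8 × 11 = 88. M₁ = 11, y₁ ≡ 3 (mod 8). M₂ = 8, y₂ ≡ 7 (mod 11). r = 6×11×3 + 3×8×7 ≡ 14 (mod 88). The smallest positive such number is 14.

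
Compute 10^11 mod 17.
Using repeated squaring. 11 = 8 + 2 + 1 (binary 1011). Repeated squaring mod 17: 10^1 ≡ 10; 10^2 ≡ 10² = 100 ≡ 15; 10^4 ≡ 15² = 225 ≡ 4; 10^8 ≡ 4² = 16 ≡ 16. Multiply: 10^11 = 10^8 × 10^2 × 10^1 ≡ 16 × 15 × 10 (mod 17): 16 × 15 = 240 ≡ 2; 2 × 10 = 20 ≡ 3. So 10^11 ≡ 3 (mod 17).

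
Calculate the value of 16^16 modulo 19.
Using repeated squaring. 16 = 16 (binary 10000). Repeated squaring mod 19: 16^1 ≡ 16; 16^2 ≡ 16² = 256 ≡ 9; 16^4 ≡ 9² = 81 ≡ 5; 16^8 ≡ 5² = 25 ≡ 6; 16^16 ≡ 6² = 36 ≡ 17. So 16^16 ≡ 17 (mod 19).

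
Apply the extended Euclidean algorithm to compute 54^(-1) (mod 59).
Extended GCD: 54(-12) + 59(11) = 1. So 54^(-1) ≡ 47 ≡ 47 (mod 59). Verify: 54 × 47 = 2538 ≡ 1 (mod 59)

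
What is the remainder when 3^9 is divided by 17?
9 = 8 + 1 (binary 1001). Repeated squaring mod 17: 3^1 ≡ 3; 3^2 ≡ 3² = 9 ≡ 9; 3^4 ≡ 9² = 81 ≡ 13; 3^8 ≡ 13² = 169 ≡ 16. Multiply: 3^9 = 3^8 × 3^1 ≡ 16 × 3 (mod 17): 16 × 3 = 48 ≡ 14. So 3^9 ≡ 14 (mod 17).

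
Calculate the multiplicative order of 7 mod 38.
Powers of 7 mod 38: 7^1≡7, 7^2≡11, 7^3≡1. Order = 3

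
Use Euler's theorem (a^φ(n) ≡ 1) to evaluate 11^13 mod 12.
By Euler: 11^{4} ≡ 1 (mod 12) since gcd(11, 12) = 1. 13 = 3×4 + 1. So 11^{13} ≡ 11^{1} ≡ 11 (mod 12)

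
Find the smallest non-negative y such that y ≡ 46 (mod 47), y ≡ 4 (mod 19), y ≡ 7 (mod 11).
6673

Using the Chinese Remainder Theorem:
M = product of moduli = 9823
For equation 1: M_1 = 209, 209 ≡ 21 (mod 47), inverse of 209 mod 47 is 9 (check: 21 × 9 = 189 ≡ 1 (mod 47))
For equation 2: M_2 = 517, 517 ≡ 4 (mod 19), inverse of 517 mod 19 is 5 (check: 4 × 5 = 20 ≡ 1 (mod 19))
For equation 3: M_3 = 893, 893 ≡ 2 (mod 11), inverse of 893 mod 11 is 6 (check: 2 × 6 = 12 ≡ 1 (mod 11))
Combine: y ≡ Σ r_i×M_i×(M_i⁻¹ mod m_i) = 46×209×9 + 4×517×5 + 7×893×6 = 86526 + 10340 + 37506 = 134372
134372 mod 9823 = 6673
y ≡ 6673 (mod 9823)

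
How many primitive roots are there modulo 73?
24

The number of primitive roots modulo p is φ(p-1) = φ(72)
φ(72) = 24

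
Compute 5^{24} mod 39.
1

Using successive squaring:
Binary expansion of 24: 11000
Powers of 5 mod 39 (each is the square of the previous):
  5^1 ≡ 5 (mod 39)
  5^2 ≡ 5² = 25 ≡ 25 (mod 39)
  5^4 ≡ 25² = 625 ≡ 1 (mod 39)
  5^8 ≡ 1² = 1 ≡ 1 (mod 39)
  5^16 ≡ 1² = 1 ≡ 1 (mod 39)
24 = 16 + 8, so 5^24 = 5^16 × 5^8 ≡ 1 × 1 (mod 39)
Multiplying step by step:
  1 × 1 = 1 ≡ 1 (mod 39)
Result: 5^24 ≡ 1 (mod 39)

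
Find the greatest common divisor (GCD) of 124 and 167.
1

Using the Euclidean algorithm:
124 = 0 × 167 + 124
167 = 1 × 124 + 43
124 = 2 × 43 + 38
43 = 1 × 38 + 5
38 = 7 × 5 + 3
5 = 1 × 3 + 2
3 = 1 × 2 + 1
2 = 2 × 1 + 0

GCD(124, 167) = 1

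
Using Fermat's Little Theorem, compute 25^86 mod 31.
By Fermat: 25^{30} ≡ 1 (mod 31). 86 = 2×30 + 26. So 25^{86} ≡ 25^{26} ≡ 5 (mod 31)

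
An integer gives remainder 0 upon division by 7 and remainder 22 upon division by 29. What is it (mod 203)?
M = 7 × 29 = 203. M₁ = 29, y₁ ≡ 1 (mod 7). M₂ = 7, y₂ ≡ 25 (mod 29). k = 0×29×1 + 22×7×25 ≡ 196 (mod 203). The smallest positive such number is 196.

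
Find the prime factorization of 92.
2^2 × 23

Divide by primes starting from smallest:
92 ÷ 2 = 46
46 ÷ 2 = 23
23 ÷ 23 = 1

92 = 2^2 × 23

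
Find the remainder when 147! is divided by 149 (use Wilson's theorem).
(148)! = (147)! × (148) ≡ -1 (mod 149). So (147)! ≡ -1 × (148)^(-1) ≡ (-1)×(-1) = 1 (mod 149)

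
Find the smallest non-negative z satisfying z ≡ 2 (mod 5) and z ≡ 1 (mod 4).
M = 5 × 4 = 20. M₁ = 4, y₁ ≡ 4 (mod 5). M₂ = 5, y₂ ≡ 1 (mod 4). z = 2×4×4 + 1×5×1 ≡ 17 (mod 20)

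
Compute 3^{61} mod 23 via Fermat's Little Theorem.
16

By Fermat's Little Theorem, a^(p-1) ≡ 1 (mod p) for prime p and gcd(a, p) = 1
Here p = 23, so 3^22 ≡ 1 (mod 23)
We can reduce the exponent: 61 mod 22 = 17
So 3^61 ≡ 3^17 (mod 23)
Computing: 3^17 mod 23 = 16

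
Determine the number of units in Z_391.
352

Prime factorization: 391 = 17 × 23
Using the formula φ(n) = n × Π(1 - 1/p) for each prime factor p:
φ(391) = 391 × (1 - 1/17) × (1 - 1/23)
φ(391) = 352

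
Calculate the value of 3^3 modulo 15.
3 = 2 + 1 (binary 11). Repeated squaring mod 15: 3^1 ≡ 3; 3^2 ≡ 3² = 9 ≡ 9. Multiply: 3^3 = 3^2 × 3^1 ≡ 9 × 3 (mod 15): 9 × 3 = 27 ≡ 12. So 3^3 ≡ 12 (mod 15).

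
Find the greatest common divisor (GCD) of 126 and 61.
1

Using the Euclidean algorithm:
126 = 2 × 61 + 4
61 = 15 × 4 + 1
4 = 4 × 1 + 0

GCD(126, 61) = 1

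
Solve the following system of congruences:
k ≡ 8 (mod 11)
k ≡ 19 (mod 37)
19

Using the Chinese Remainder Theorem:
M = product of moduli = 407
For equation 1: M_1 = 37, 37 ≡ 4 (mod 11), inverse of 37 mod 11 is 3 (check: 4 × 3 = 12 ≡ 1 (mod 11))
For equation 2: M_2 = 11, 11 ≡ 11 (mod 37), inverse of 11 mod 37 is 27 (check: 11 × 27 = 297 ≡ 1 (mod 37))
Combine: k ≡ Σ r_i×M_i×(M_i⁻¹ mod m_i) = 8×37×3 + 19×11×27 = 888 + 5643 = 6531
6531 mod 407 = 19
k ≡ 19 (mod 407)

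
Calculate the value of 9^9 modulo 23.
9 = 8 + 1 (binary 1001). Repeated squaring mod 23: 9^1 ≡ 9; 9^2 ≡ 9² = 81 ≡ 12; 9^4 ≡ 12² = 144 ≡ 6; 9^8 ≡ 6² = 36 ≡ 13. Multiply: 9^9 = 9^8 × 9^1 ≡ 13 × 9 (mod 23): 13 × 9 = 117 ≡ 2. So 9^9 ≡ 2 (mod 23).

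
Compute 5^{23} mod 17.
10

Using successive squaring:
Binary expansion of 23: 10111
Powers of 5 mod 17 (each is the square of the previous):
  5^1 ≡ 5 (mod 17)
  5^2 ≡ 5² = 25 ≡ 8 (mod 17)
  5^4 ≡ 8² = 64 ≡ 13 (mod 17)
  5^8 ≡ 13² = 169 ≡ 16 (mod 17)
  5^16 ≡ 16² = 256 ≡ 1 (mod 17)
23 = 16 + 4 + 2 + 1, so 5^23 = 5^16 × 5^4 × 5^2 × 5^1 ≡ 1 × 13 × 8 × 5 (mod 17)
Multiplying step by step:
  1 × 13 = 13 ≡ 13 (mod 17)
  13 × 8 = 104 ≡ 2 (mod 17)
  2 × 5 = 10 ≡ 10 (mod 17)
Result: 5^23 ≡ 10 (mod 17)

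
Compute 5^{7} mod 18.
5

Using successive squaring:
Binary expansion of 7: 111
Powers of 5 mod 18 (each is the square of the previous):
  5^1 ≡ 5 (mod 18)
  5^2 ≡ 5² = 25 ≡ 7 (mod 18)
  5^4 ≡ 7² = 49 ≡ 13 (mod 18)
7 = 4 + 2 + 1, so 5^7 = 5^4 × 5^2 × 5^1 ≡ 13 × 7 × 5 (mod 18)
Multiplying step by step:
  13 × 7 = 91 ≡ 1 (mod 18)
  1 × 5 = 5 ≡ 5 (mod 18)
Result: 5^7 ≡ 5 (mod 18)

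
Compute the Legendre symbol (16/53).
(16/53) = 16^{26} mod 53 = 1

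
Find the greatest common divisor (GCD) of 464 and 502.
2

Using the Euclidean algorithm:
464 = 0 × 502 + 464
502 = 1 × 464 + 38
464 = 12 × 38 + 8
38 = 4 × 8 + 6
8 = 1 × 6 + 2
6 = 3 × 2 + 0

GCD(464, 502) = 2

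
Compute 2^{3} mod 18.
8

Using successive squaring:
Binary expansion of 3: 11
Powers of 2 mod 18 (each is the square of the previous):
  2^1 ≡ 2 (mod 18)
  2^2 ≡ 2² = 4 ≡ 4 (mod 18)
3 = 2 + 1, so 2^3 = 2^2 × 2^1 ≡ 4 × 2 (mod 18)
Multiplying step by step:
  4 × 2 = 8 ≡ 8 (mod 18)
Result: 2^3 ≡ 8 (mod 18)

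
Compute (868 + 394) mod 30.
2

(868 + 394) = 1262
1262 mod 30 = 2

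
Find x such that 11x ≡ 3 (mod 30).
3

Since gcd(11, 30) = 1 divides 3, a solution exists.
Multiply both sides by the inverse of 11 mod 30:
  11^(-1) mod 30 = 11
  x ≡ 11 × 3 ≡ 33 ≡ 3 (mod 30)
Verification: 11 × 3 = 33 = 1 × 30 + 3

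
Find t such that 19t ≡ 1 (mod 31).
19^(-1) ≡ 18 (mod 31). Verification: 19 × 18 = 342 ≡ 1 (mod 31)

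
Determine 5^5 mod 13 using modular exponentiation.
5 = 4 + 1 (binary 101). Repeated squaring mod 13: 5^1 ≡ 5; 5^2 ≡ 5² = 25 ≡ 12; 5^4 ≡ 12² = 144 ≡ 1. Multiply: 5^5 = 5^4 × 5^1 ≡ 1 × 5 (mod 13): 1 × 5 = 5 ≡ 5. So 5^5 ≡ 5 (mod 13).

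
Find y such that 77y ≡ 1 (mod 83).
77^(-1) ≡ 69 (mod 83). Verification: 77 × 69 = 5313 ≡ 1 (mod 83)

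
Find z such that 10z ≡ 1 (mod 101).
10^(-1) ≡ 91 (mod 101). Verification: 10 × 91 = 910 ≡ 1 (mod 101)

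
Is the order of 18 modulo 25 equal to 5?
No, the actual order is 4, not 5.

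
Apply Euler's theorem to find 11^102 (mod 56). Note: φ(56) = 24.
By Euler: 11^{24} ≡ 1 (mod 56) since gcd(11, 56) = 1. 102 = 4×24 + 6. So 11^{102} ≡ 11^{6} ≡ 1 (mod 56)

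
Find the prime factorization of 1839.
3 × 613

Divide by primes starting from smallest:
1839 ÷ 3 = 613
613 ÷ 613 = 1

1839 = 3 × 613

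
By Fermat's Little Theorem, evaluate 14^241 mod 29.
By Fermat: 14^{28} ≡ 1 (mod 29). 241 = 8×28 + 17. So 14^{241} ≡ 14^{17} ≡ 11 (mod 29)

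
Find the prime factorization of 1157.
13 × 89

Divide by primes starting from smallest:
1157 ÷ 13 = 89
89 ÷ 89 = 1

1157 = 13 × 89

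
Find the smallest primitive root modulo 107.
2

A primitive root g modulo p has order p-1 = 106
Prime divisors of 106: [2, 53]
g is a primitive root iff g^(106/q) ≢ 1 (mod 107) for each prime divisor q
Testing small values:
  g = 2: 2^53 ≡ 106, 2^2 ≡ 4 (mod 107) → none is 1, primitive root!
The smallest primitive root is 2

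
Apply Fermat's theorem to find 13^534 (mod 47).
By Fermat: 13^{46} ≡ 1 (mod 47). 534 ≡ 28 (mod 46). So 13^{534} ≡ 13^{28} ≡ 7 (mod 47)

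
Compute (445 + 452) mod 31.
29

(445 + 452) = 897
897 mod 31 = 29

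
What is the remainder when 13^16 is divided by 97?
Using repeated squaring. 16 = 16 (binary 10000). Repeated squaring mod 97: 13^1 ≡ 13; 13^2 ≡ 13² = 169 ≡ 72; 13^4 ≡ 72² = 5184 ≡ 43; 13^8 ≡ 43² = 1849 ≡ 6; 13^16 ≡ 6² = 36 ≡ 36. So 13^16 ≡ 36 (mod 97).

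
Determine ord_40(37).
Powers of 37 mod 40: 37^1≡37, 37^2≡9, 37^3≡13, 37^4≡1. Order = 4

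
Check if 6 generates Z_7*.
p - 1 = 6 has prime divisors 2, 3. Check 6^(6/q) mod 7 for each: 6^(6/2) = 6^3 ≡ 6, 6^(6/3) = 6^2 ≡ 1 (mod 7). Since 6^2 ≡ 1 (mod 7), the order of 6 divides 2 (in fact the order is 2) ≠ 6, so it is not a primitive root.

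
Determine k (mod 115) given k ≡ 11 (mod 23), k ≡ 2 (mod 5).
57

Using the Chinese Remainder Theorem:
M = product of moduli = 115
For equation 1: M_1 = 5, 5 ≡ 5 (mod 23), inverse of 5 mod 23 is 14 (check: 5 × 14 = 70 ≡ 1 (mod 23))
For equation 2: M_2 = 23, 23 ≡ 3 (mod 5), inverse of 23 mod 5 is 2 (check: 3 × 2 = 6 ≡ 1 (mod 5))
Combine: k ≡ Σ r_i×M_i×(M_i⁻¹ mod m_i) = 11×5×14 + 2×23×2 = 770 + 92 = 862
862 mod 115 = 57
k ≡ 57 (mod 115)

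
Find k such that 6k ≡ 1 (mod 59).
6^(-1) ≡ 10 (mod 59). Verification: 6 × 10 = 60 ≡ 1 (mod 59)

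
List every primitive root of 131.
Primitive roots mod 131: {2, 6, 8, 10, 14, 17, 22, 23, 26, 29, 30, 31, 37, 40, 50, 54, 56, 57, 66, 67, 72, 76, 82, 83, 85, 87, 88, 90, 93, 95, 96, 97, 98, 103, 104, 106, 110, 111, 115, 116, 118, 119, 120, 122, 124, 126, 127, 128}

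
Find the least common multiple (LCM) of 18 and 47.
846

First find GCD(18, 47) using the Euclidean algorithm:
18 = 0 × 47 + 18
47 = 2 × 18 + 11
18 = 1 × 11 + 7
11 = 1 × 7 + 4
7 = 1 × 4 + 3
4 = 1 × 3 + 1
3 = 3 × 1 + 0
GCD(18, 47) = 1

LCM formula: LCM(a, b) = (a × b) / GCD(a, b)
LCM(18, 47) = (18 × 47) / 1
LCM(18, 47) = 846 / 1
LCM(18, 47) = 846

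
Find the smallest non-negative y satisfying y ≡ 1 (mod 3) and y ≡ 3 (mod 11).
M = 3 × 11 = 33. M₁ = 11, y₁ ≡ 2 (mod 3). M₂ = 3, y₂ ≡ 4 (mod 11). y = 1×11×2 + 3×3×4 ≡ 25 (mod 33)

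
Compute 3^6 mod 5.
6 = 4 + 2 (binary 110). Repeated squaring mod 5: 3^1 ≡ 3; 3^2 ≡ 3² = 9 ≡ 4; 3^4 ≡ 4² = 16 ≡ 1. Multiply: 3^6 = 3^4 × 3^2 ≡ 1 × 4 (mod 5): 1 × 4 = 4 ≡ 4. So 3^6 ≡ 4 (mod 5).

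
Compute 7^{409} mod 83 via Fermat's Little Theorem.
12

By Fermat's Little Theorem, a^(p-1) ≡ 1 (mod p) for prime p and gcd(a, p) = 1
Here p = 83, so 7^82 ≡ 1 (mod 83)
We can reduce the exponent: 409 mod 82 = 81
So 7^409 ≡ 7^81 (mod 83)
Computing: 7^81 mod 83 = 12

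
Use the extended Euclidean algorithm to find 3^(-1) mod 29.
Extended GCD: 3(10) + 29(-1) = 1. So 3^(-1) ≡ 10 ≡ 10 (mod 29). Verify: 3 × 10 = 30 ≡ 1 (mod 29)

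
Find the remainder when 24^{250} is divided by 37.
By Fermat: 24^{36} ≡ 1 (mod 37). 250 = 6×36 + 34. So 24^{250} ≡ 24^{34} ≡ 30 (mod 37)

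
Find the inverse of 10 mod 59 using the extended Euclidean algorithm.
Extended GCD: 10(6) + 59(-1) = 1. So 10^(-1) ≡ 6 ≡ 6 (mod 59). Verify: 10 × 6 = 60 ≡ 1 (mod 59)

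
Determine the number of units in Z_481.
432

Prime factorization: 481 = 13 × 37
Using the formula φ(n) = n × Π(1 - 1/p) for each prime factor p:
φ(481) = 481 × (1 - 1/13) × (1 - 1/37)
φ(481) = 432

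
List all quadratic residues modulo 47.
QRs mod 47: {1, 2, 3, 4, 6, 7, 8, 9, 12, 14, 16, 17, 18, 21, 24, 25, 27, 28, 32, 34, 36, 37, 42}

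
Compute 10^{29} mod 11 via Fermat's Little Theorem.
10

By Fermat's Little Theorem, a^(p-1) ≡ 1 (mod p) for prime p and gcd(a, p) = 1
Here p = 11, so 10^10 ≡ 1 (mod 11)
We can reduce the exponent: 29 mod 10 = 9
So 10^29 ≡ 10^9 (mod 11)
Computing: 10^9 mod 11 = 10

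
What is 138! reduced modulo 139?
By Wilson's theorem, (138)! ≡ -1 ≡ 138 (mod 139)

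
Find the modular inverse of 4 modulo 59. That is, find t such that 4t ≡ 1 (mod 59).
15

Using Extended Euclidean Algorithm:
gcd(4, 59) = 1
Bezout coefficients: 4 × 15 + 59 × -1 = 1
So 4 × 15 ≡ 1 (mod 59)
The inverse is 15 mod 59 = 15
Verification: 4 × 15 = 60 = 1 × 59 + 1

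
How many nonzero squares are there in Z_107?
For prime 107, there are (p-1)/2 = (107-1)/2 = 53 quadratic residues (excluding 0).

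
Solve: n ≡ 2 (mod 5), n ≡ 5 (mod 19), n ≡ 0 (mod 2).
M = 5 × 19 × 2 = 190. M₁ = 38, y₁ ≡ 2 (mod 5). M₂ = 10, y₂ ≡ 2 (mod 19). M₃ = 95, y₃ ≡ 1 (mod 2). n = 2×38×2 + 5×10×2 + 0×95×1 ≡ 62 (mod 190)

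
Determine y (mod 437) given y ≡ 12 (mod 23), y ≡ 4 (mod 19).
403

Using the Chinese Remainder Theorem:
M = product of moduli = 437
For equation 1: M_1 = 19, 19 ≡ 19 (mod 23), inverse of 19 mod 23 is 17 (check: 19 × 17 = 323 ≡ 1 (mod 23))
For equation 2: M_2 = 23, 23 ≡ 4 (mod 19), inverse of 23 mod 19 is 5 (check: 4 × 5 = 20 ≡ 1 (mod 19))
Combine: y ≡ Σ r_i×M_i×(M_i⁻¹ mod m_i) = 12×19×17 + 4×23×5 = 3876 + 460 = 4336
4336 mod 437 = 403
y ≡ 403 (mod 437)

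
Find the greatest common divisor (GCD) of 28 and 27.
1

Using the Euclidean algorithm:
28 = 1 × 27 + 1
27 = 27 × 1 + 0

GCD(28, 27) = 1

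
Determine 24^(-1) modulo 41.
24^(-1) ≡ 12 (mod 41). Verification: 24 × 12 = 288 ≡ 1 (mod 41)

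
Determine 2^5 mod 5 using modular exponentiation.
5 = 4 + 1 (binary 101). Repeated squaring mod 5: 2^1 ≡ 2; 2^2 ≡ 2² = 4 ≡ 4; 2^4 ≡ 4² = 16 ≡ 1. Multiply: 2^5 = 2^4 × 2^1 ≡ 1 × 2 (mod 5): 1 × 2 = 2 ≡ 2. So 2^5 ≡ 2 (mod 5).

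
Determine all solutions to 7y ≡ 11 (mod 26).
9

Since gcd(7, 26) = 1 divides 11, a solution exists.
Multiply both sides by the inverse of 7 mod 26:
  7^(-1) mod 26 = 15
  x ≡ 15 × 11 ≡ 165 ≡ 9 (mod 26)
Verification: 7 × 9 = 63 = 2 × 26 + 11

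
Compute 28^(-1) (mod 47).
28^(-1) ≡ 42 (mod 47). Verification: 28 × 42 = 1176 ≡ 1 (mod 47)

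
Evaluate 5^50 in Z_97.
Using repeated squaring. 50 = 32 + 16 + 2 (binary 110010). Repeated squaring mod 97: 5^1 ≡ 5; 5^2 ≡ 5² = 25 ≡ 25; 5^4 ≡ 25² = 625 ≡ 43; 5^8 ≡ 43² = 1849 ≡ 6; 5^16 ≡ 6² = 36 ≡ 36; 5^32 ≡ 36² = 1296 ≡ 35. Multiply: 5^50 = 5^32 × 5^16 × 5^2 ≡ 35 × 36 × 25 (mod 97): 35 × 36 = 1260 ≡ 96; 96 × 25 = 2400 ≡ 72. So 5^50 ≡ 72 (mod 97).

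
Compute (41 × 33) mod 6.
3

(41 × 33) = 1353
1353 mod 6 = 3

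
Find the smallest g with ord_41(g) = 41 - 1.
p - 1 = 40 has prime divisors 2, 5. h is a primitive root mod 41 iff h^(40/q) ≢ 1 (mod 41) for each such q.
h = 2: 2^20 ≡ 1, 2^8 ≡ 10 (mod 41); 2^20 ≡ 1, so not a primitive root.
h = 3: 3^20 ≡ 40, 3^8 ≡ 1 (mod 41); 3^8 ≡ 1, so not a primitive root.
h = 4: 4^20 ≡ 1, 4^8 ≡ 18 (mod 41); 4^20 ≡ 1, so not a primitive root.
h = 5: 5^20 ≡ 1, 5^8 ≡ 18 (mod 41); 5^20 ≡ 1, so not a primitive root.
h = 6: 6^20 ≡ 40, 6^8 ≡ 10 (mod 41); none is 1, so 6 has order 40 and is a primitive root.
The smallest primitive root mod 41 is g = 6.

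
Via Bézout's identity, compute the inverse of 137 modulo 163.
Extended GCD: 137(-69) + 163(58) = 1. So 137^(-1) ≡ 94 ≡ 94 (mod 163). Verify: 137 × 94 = 12878 ≡ 1 (mod 163)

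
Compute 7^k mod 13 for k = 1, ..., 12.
g^1, g^2, ..., g^{12} mod 13: {7, 10, 5, 9, 11, 12, 6, 3, 8, 4, 2, 1}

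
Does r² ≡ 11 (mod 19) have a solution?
By Euler's criterion: 11^{9} ≡ 1 (mod 19). Since this equals 1, 11 is a QR.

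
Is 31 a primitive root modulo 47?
p - 1 = 46 has prime divisors 2, 23. Check 31^(46/q) mod 47 for each: 31^(46/2) = 31^23 ≡ 46, 31^(46/23) = 31^2 ≡ 21 (mod 47). None of these is 1, so 31 has order 46 = φ(47), so it is a primitive root mod 47.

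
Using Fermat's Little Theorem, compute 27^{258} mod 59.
41

By Fermat's Little Theorem, a^(p-1) ≡ 1 (mod p) for prime p and gcd(a, p) = 1
Here p = 59, so 27^58 ≡ 1 (mod 59)
We can reduce the exponent: 258 mod 58 = 26
So 27^258 ≡ 27^26 (mod 59)
Computing: 27^26 mod 59 = 41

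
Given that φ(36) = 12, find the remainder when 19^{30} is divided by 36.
By Euler: 19^{12} ≡ 1 (mod 36) since gcd(19, 36) = 1. 30 = 2×12 + 6. So 19^{30} ≡ 19^{6} ≡ 1 (mod 36)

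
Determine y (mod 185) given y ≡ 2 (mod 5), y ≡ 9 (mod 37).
157

Using the Chinese Remainder Theorem:
M = product of moduli = 185
For equation 1: M_1 = 37, 37 ≡ 2 (mod 5), inverse of 37 mod 5 is 3 (check: 2 × 3 = 6 ≡ 1 (mod 5))
For equation 2: M_2 = 5, 5 ≡ 5 (mod 37), inverse of 5 mod 37 is 15 (check: 5 × 15 = 75 ≡ 1 (mod 37))
Combine: y ≡ Σ r_i×M_i×(M_i⁻¹ mod m_i) = 2×37×3 + 9×5×15 = 222 + 675 = 897
897 mod 185 = 157
y ≡ 157 (mod 185)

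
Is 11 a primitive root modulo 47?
Yes

To verify, check if 11^(46/q) ≢ 1 (mod 47) for each prime divisor q of 46
Divisors of 46 = 46: [1, 2, 23, 46]
  11^(46/2) = 11^23 ≡ 46 (mod 47)
  11^(46/23) = 11^2 ≡ 27 (mod 47)
Conclusion: 11 is a primitive root modulo 47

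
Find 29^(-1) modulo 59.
57

Using Extended Euclidean Algorithm:
gcd(29, 59) = 1
Bezout coefficients: 29 × -2 + 59 × 1 = 1
So 29 × -2 ≡ 1 (mod 59)
The inverse is -2 mod 59 = 57
Verification: 29 × 57 = 1653 = 28 × 59 + 1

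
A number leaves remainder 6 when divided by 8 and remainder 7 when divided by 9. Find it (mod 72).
M = 8 × 9 = 72. M₁ = 9, y₁ ≡ 1 (mod 8). M₂ = 8, y₂ ≡ 8 (mod 9). n = 6×9×1 + 7×8×8 ≡ 70 (mod 72)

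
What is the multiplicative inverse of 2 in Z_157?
2^(-1) ≡ 79 (mod 157). Verification: 2 × 79 = 158 ≡ 1 (mod 157)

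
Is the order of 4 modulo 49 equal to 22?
No, the actual order is 21, not 22.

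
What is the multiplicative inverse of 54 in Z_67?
36

Using Extended Euclidean Algorithm:
gcd(54, 67) = 1
Bezout coefficients: 54 × -31 + 67 × 25 = 1
So 54 × -31 ≡ 1 (mod 67)
The inverse is -31 mod 67 = 36
Verification: 54 × 36 = 1944 = 29 × 67 + 1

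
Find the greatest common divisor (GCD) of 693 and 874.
1

Using the Euclidean algorithm:
693 = 0 × 874 + 693
874 = 1 × 693 + 181
693 = 3 × 181 + 150
181 = 1 × 150 + 31
150 = 4 × 31 + 26
31 = 1 × 26 + 5
26 = 5 × 5 + 1
5 = 5 × 1 + 0

GCD(693, 874) = 1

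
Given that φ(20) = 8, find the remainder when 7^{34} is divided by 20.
By Euler: 7^{8} ≡ 1 (mod 20) since gcd(7, 20) = 1. 34 = 4×8 + 2. So 7^{34} ≡ 7^{2} ≡ 9 (mod 20)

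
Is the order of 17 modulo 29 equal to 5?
No, the actual order is 4, not 5.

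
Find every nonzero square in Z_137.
QRs mod 137: {1, 2, 4, 7, 8, 9, 11, 14, 15, 16, 17, 18, 19, 22, 25, 28, 30, 32, 34, 36, 37, 38, 39, 44, 49, 50, 56, 59, 60, 61, 63, 64, 65, 68, 69, 72, 73, 74, 76, 77, 78, 81, 87, 88, 93, 98, 99, 100, 101, 103, 105, 107, 109, 112, 115, 118, 119, 120, 121, 122, 123, 126, 128, 129, 130, 133, 135, 136}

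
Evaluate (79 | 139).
(79/139) = 79^{69} mod 139 = 1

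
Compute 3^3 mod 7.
3 = 2 + 1 (binary 11). Repeated squaring mod 7: 3^1 ≡ 3; 3^2 ≡ 3² = 9 ≡ 2. Multiply: 3^3 = 3^2 × 3^1 ≡ 2 × 3 (mod 7): 2 × 3 = 6 ≡ 6. So 3^3 ≡ 6 (mod 7).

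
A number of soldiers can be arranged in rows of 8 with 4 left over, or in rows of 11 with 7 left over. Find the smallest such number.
M = 8 × 11 = 88. M₁ = 11, y₁ ≡ 3 (mod 8). M₂ = 8, y₂ ≡ 7 (mod 11). n = 4×11×3 + 7×8×7 ≡ 84 (mod 88). The smallest positive such number is 84.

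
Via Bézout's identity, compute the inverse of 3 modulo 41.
Extended GCD: 3(14) + 41(-1) = 1. So 3^(-1) ≡ 14 ≡ 14 (mod 41). Verify: 3 × 14 = 42 ≡ 1 (mod 41)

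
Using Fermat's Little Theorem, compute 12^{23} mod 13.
12

By Fermat's Little Theorem, a^(p-1) ≡ 1 (mod p) for prime p and gcd(a, p) = 1
Here p = 13, so 12^12 ≡ 1 (mod 13)
We can reduce the exponent: 23 mod 12 = 11
So 12^23 ≡ 12^11 (mod 13)
Computing: 12^11 mod 13 = 12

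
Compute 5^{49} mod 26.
5

Using successive squaring:
Binary expansion of 49: 110001
Powers of 5 mod 26 (each is the square of the previous):
  5^1 ≡ 5 (mod 26)
  5^2 ≡ 5² = 25 ≡ 25 (mod 26)
  5^4 ≡ 25² = 625 ≡ 1 (mod 26)
  5^8 ≡ 1² = 1 ≡ 1 (mod 26)
  5^16 ≡ 1² = 1 ≡ 1 (mod 26)
  5^32 ≡ 1² = 1 ≡ 1 (mod 26)
49 = 32 + 16 + 1, so 5^49 = 5^32 × 5^16 × 5^1 ≡ 1 × 1 × 5 (mod 26)
Multiplying step by step:
  1 × 1 = 1 ≡ 1 (mod 26)
  1 × 5 = 5 ≡ 5 (mod 26)
Result: 5^49 ≡ 5 (mod 26)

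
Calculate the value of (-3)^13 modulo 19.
Using repeated squaring. (-3) ≡ 16 (mod 19). 13 = 8 + 4 + 1 (binary 1101). Repeated squaring mod 19: 16^1 ≡ 16; 16^2 ≡ 16² = 256 ≡ 9; 16^4 ≡ 9² = 81 ≡ 5; 16^8 ≡ 5² = 25 ≡ 6. Multiply: (-3)^13 ≡ 16^8 × 16^4 × 16^1 ≡ 6 × 5 × 16 (mod 19): 6 × 5 = 30 ≡ 11; 11 × 16 = 176 ≡ 5. So (-3)^13 ≡ 5 (mod 19).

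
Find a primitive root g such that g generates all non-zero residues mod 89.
p - 1 = 88 has prime divisors 2, 11. h is a primitive root mod 89 iff h^(88/q) ≢ 1 (mod 89) for each such q.
h = 2: 2^44 ≡ 1, 2^8 ≡ 78 (mod 89); 2^44 ≡ 1, so not a primitive root.
h = 3: 3^44 ≡ 88, 3^8 ≡ 64 (mod 89); none is 1, so 3 has order 88 and is a primitive root.
The smallest primitive root mod 89 is g = 3.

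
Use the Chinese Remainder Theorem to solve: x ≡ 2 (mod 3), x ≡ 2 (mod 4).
M = 3 × 4 = 12. M₁ = 4, y₁ ≡ 1 (mod 3). M₂ = 3, y₂ ≡ 3 (mod 4). x = 2×4×1 + 2×3×3 ≡ 2 (mod 12)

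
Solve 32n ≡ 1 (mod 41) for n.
32^(-1) ≡ 9 (mod 41). Verification: 32 × 9 = 288 ≡ 1 (mod 41)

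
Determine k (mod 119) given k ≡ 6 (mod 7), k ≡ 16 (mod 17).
118

Using the Chinese Remainder Theorem:
M = product of moduli = 119
For equation 1: M_1 = 17, 17 ≡ 3 (mod 7), inverse of 17 mod 7 is 5 (check: 3 × 5 = 15 ≡ 1 (mod 7))
For equation 2: M_2 = 7, 7 ≡ 7 (mod 17), inverse of 7 mod 17 is 5 (check: 7 × 5 = 35 ≡ 1 (mod 17))
Combine: k ≡ Σ r_i×M_i×(M_i⁻¹ mod m_i) = 6×17×5 + 16×7×5 = 510 + 560 = 1070
1070 mod 119 = 118
k ≡ 118 (mod 119)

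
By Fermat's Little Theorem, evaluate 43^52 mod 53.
By Fermat's Little Theorem, 43^{52} ≡ 1 (mod 53) since 53 is prime and gcd(43, 53) = 1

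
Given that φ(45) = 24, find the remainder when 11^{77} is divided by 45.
By Euler: 11^{24} ≡ 1 (mod 45) since gcd(11, 45) = 1. 77 = 3×24 + 5. So 11^{77} ≡ 11^{5} ≡ 41 (mod 45)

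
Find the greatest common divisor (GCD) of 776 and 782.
2

Using the Euclidean algorithm:
776 = 0 × 782 + 776
782 = 1 × 776 + 6
776 = 129 × 6 + 2
6 = 3 × 2 + 0

GCD(776, 782) = 2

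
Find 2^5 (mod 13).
5 = 4 + 1 (binary 101). Repeated squaring mod 13: 2^1 ≡ 2; 2^2 ≡ 2² = 4 ≡ 4; 2^4 ≡ 4² = 16 ≡ 3. Multiply: 2^5 = 2^4 × 2^1 ≡ 3 × 2 (mod 13): 3 × 2 = 6 ≡ 6. So 2^5 ≡ 6 (mod 13).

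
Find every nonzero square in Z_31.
QRs mod 31: {1, 2, 4, 5, 7, 8, 9, 10, 14, 16, 18, 19, 20, 25, 28}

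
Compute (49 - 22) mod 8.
3

(49 - 22) = 27
27 mod 8 = 3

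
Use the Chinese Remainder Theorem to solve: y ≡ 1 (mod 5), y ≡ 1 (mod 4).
M = 5 × 4 = 20. M₁ = 4, y₁ ≡ 4 (mod 5). M₂ = 5, y₂ ≡ 1 (mod 4). y = 1×4×4 + 1×5×1 ≡ 1 (mod 20)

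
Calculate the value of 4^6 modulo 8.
6 = 4 + 2 (binary 110). Repeated squaring mod 8: 4^1 ≡ 4; 4^2 ≡ 4² = 16 ≡ 0; 4^4 ≡ 0² = 0 ≡ 0. Multiply: 4^6 = 4^4 × 4^2 ≡ 0 × 0 (mod 8): 0 × 0 = 0 ≡ 0. So 4^6 ≡ 0 (mod 8).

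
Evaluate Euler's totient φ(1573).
1320

Prime factorization: 1573 = 11^2 × 13
Using the formula φ(n) = n × Π(1 - 1/p) for each prime factor p:
φ(1573) = 1573 × (1 - 1/11) × (1 - 1/13)
φ(1573) = 1320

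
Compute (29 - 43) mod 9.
4

(29 - 43) = -14
-14 mod 9 = 4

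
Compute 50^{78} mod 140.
120

Using successive squaring:
Binary expansion of 78: 1001110
Powers of 50 mod 140 (each is the square of the previous):
  50^1 ≡ 50 (mod 140)
  50^2 ≡ 50² = 2500 ≡ 120 (mod 140)
  50^4 ≡ 120² = 14400 ≡ 120 (mod 140)
  50^8 ≡ 120² = 14400 ≡ 120 (mod 140)
  50^16 ≡ 120² = 14400 ≡ 120 (mod 140)
  50^32 ≡ 120² = 14400 ≡ 120 (mod 140)
  50^64 ≡ 120² = 14400 ≡ 120 (mod 140)
78 = 64 + 8 + 4 + 2, so 50^78 = 50^64 × 50^8 × 50^4 × 50^2 ≡ 120 × 120 × 120 × 120 (mod 140)
Multiplying step by step:
  120 × 120 = 14400 ≡ 120 (mod 140)
  120 × 120 = 14400 ≡ 120 (mod 140)
  120 × 120 = 14400 ≡ 120 (mod 140)
Result: 50^78 ≡ 120 (mod 140)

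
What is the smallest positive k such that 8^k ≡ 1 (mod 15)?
Powers of 8 mod 15: 8^1≡8, 8^2≡4, 8^3≡2, 8^4≡1. Order = 4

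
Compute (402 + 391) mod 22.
1

(402 + 391) = 793
793 mod 22 = 1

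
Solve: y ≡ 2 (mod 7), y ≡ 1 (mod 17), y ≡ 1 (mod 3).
M = 7 × 17 × 3 = 357. M₁ = 51, y₁ ≡ 4 (mod 7). M₂ = 21, y₂ ≡ 13 (mod 17). M₃ = 119, y₃ ≡ 2 (mod 3). y = 2×51×4 + 1×21×13 + 1×119×2 ≡ 205 (mod 357)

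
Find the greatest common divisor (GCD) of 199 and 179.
1

Using the Euclidean algorithm:
199 = 1 × 179 + 20
179 = 8 × 20 + 19
20 = 1 × 19 + 1
19 = 19 × 1 + 0

GCD(199, 179) = 1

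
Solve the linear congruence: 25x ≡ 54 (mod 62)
22

Since gcd(25, 62) = 1 divides 54, a solution exists.
Multiply both sides by the inverse of 25 mod 62:
  25^(-1) mod 62 = 5
  x ≡ 5 × 54 ≡ 270 ≡ 22 (mod 62)
Verification: 25 × 22 = 550 = 8 × 62 + 54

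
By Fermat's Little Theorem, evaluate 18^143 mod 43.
By Fermat: 18^{42} ≡ 1 (mod 43). 143 = 3×42 + 17. So 18^{143} ≡ 18^{17} ≡ 33 (mod 43)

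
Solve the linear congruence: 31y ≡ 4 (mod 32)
28

Since gcd(31, 32) = 1 divides 4, a solution exists.
Multiply both sides by the inverse of 31 mod 32:
  31^(-1) mod 32 = 31
  x ≡ 31 × 4 ≡ 124 ≡ 28 (mod 32)
Verification: 31 × 28 = 868 = 27 × 32 + 4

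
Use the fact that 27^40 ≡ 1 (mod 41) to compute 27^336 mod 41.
By Fermat: 27^{40} ≡ 1 (mod 41). 336 = 8×40 + 16. So 27^{336} ≡ 27^{16} ≡ 1 (mod 41)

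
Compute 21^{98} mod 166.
69

Using successive squaring:
Binary expansion of 98: 1100010
Powers of 21 mod 166 (each is the square of the previous):
  21^1 ≡ 21 (mod 166)
  21^2 ≡ 21² = 441 ≡ 109 (mod 166)
  21^4 ≡ 109² = 11881 ≡ 95 (mod 166)
  21^8 ≡ 95² = 9025 ≡ 61 (mod 166)
  21^16 ≡ 61² = 3721 ≡ 69 (mod 166)
  21^32 ≡ 69² = 4761 ≡ 113 (mod 166)
  21^64 ≡ 113² = 12769 ≡ 153 (mod 166)
98 = 64 + 32 + 2, so 21^98 = 21^64 × 21^32 × 21^2 ≡ 153 × 113 × 109 (mod 166)
Multiplying step by step:
  153 × 113 = 17289 ≡ 25 (mod 166)
  25 × 109 = 2725 ≡ 69 (mod 166)
Result: 21^98 ≡ 69 (mod 166)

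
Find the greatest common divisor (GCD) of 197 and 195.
1

Using the Euclidean algorithm:
197 = 1 × 195 + 2
195 = 97 × 2 + 1
2 = 2 × 1 + 0

GCD(197, 195) = 1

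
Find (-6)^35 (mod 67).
Using repeated squaring. (-6) ≡ 61 (mod 67). 35 = 32 + 2 + 1 (binary 100011). Repeated squaring mod 67: 61^1 ≡ 61; 61^2 ≡ 61² = 3721 ≡ 36; 61^4 ≡ 36² = 1296 ≡ 23; 61^8 ≡ 23² = 529 ≡ 60; 61^16 ≡ 60² = 3600 ≡ 49; 61^32 ≡ 49² = 2401 ≡ 56. Multiply: (-6)^35 ≡ 61^32 × 61^2 × 61^1 ≡ 56 × 36 × 61 (mod 67): 56 × 36 = 2016 ≡ 6; 6 × 61 = 366 ≡ 31. So (-6)^35 ≡ 31 (mod 67).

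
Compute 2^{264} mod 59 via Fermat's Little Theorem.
51

By Fermat's Little Theorem, a^(p-1) ≡ 1 (mod p) for prime p and gcd(a, p) = 1
Here p = 59, so 2^58 ≡ 1 (mod 59)
We can reduce the exponent: 264 mod 58 = 32
So 2^264 ≡ 2^32 (mod 59)
Computing: 2^32 mod 59 = 51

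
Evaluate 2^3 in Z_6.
3 = 2 + 1 (binary 11). Repeated squaring mod 6: 2^1 ≡ 2; 2^2 ≡ 2² = 4 ≡ 4. Multiply: 2^3 = 2^2 × 2^1 ≡ 4 × 2 (mod 6): 4 × 2 = 8 ≡ 2. So 2^3 ≡ 2 (mod 6).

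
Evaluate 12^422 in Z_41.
Using Fermat: 12^{40} ≡ 1 (mod 41). 422 ≡ 22 (mod 40). So 12^{422} ≡ 12^{22} ≡ 20 (mod 41)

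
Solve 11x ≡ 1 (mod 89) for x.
81

Using Extended Euclidean Algorithm:
gcd(11, 89) = 1
Bezout coefficients: 11 × -8 + 89 × 1 = 1
So 11 × -8 ≡ 1 (mod 89)
The inverse is -8 mod 89 = 81
Verification: 11 × 81 = 891 = 10 × 89 + 1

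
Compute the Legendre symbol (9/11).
(9/11) = 9^{5} mod 11 = 1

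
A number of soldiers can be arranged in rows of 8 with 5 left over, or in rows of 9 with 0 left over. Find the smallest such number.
M = 8 × 9 = 72. M₁ = 9, y₁ ≡ 1 (mod 8). M₂ = 8, y₂ ≡ 8 (mod 9). z = 5×9×1 + 0×8×8 ≡ 45 (mod 72). The smallest positive such number is 45.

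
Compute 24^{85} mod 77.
10

Using successive squaring:
Binary expansion of 85: 1010101
Powers of 24 mod 77 (each is the square of the previous):
  24^1 ≡ 24 (mod 77)
  24^2 ≡ 24² = 576 ≡ 37 (mod 77)
  24^4 ≡ 37² = 1369 ≡ 60 (mod 77)
  24^8 ≡ 60² = 3600 ≡ 58 (mod 77)
  24^16 ≡ 58² = 3364 ≡ 53 (mod 77)
  24^32 ≡ 53² = 2809 ≡ 37 (mod 77)
  24^64 ≡ 37² = 1369 ≡ 60 (mod 77)
85 = 64 + 16 + 4 + 1, so 24^85 = 24^64 × 24^16 × 24^4 × 24^1 ≡ 60 × 53 × 60 × 24 (mod 77)
Multiplying step by step:
  60 × 53 = 3180 ≡ 23 (mod 77)
  23 × 60 = 1380 ≡ 71 (mod 77)
  71 × 24 = 1704 ≡ 10 (mod 77)
Result: 24^85 ≡ 10 (mod 77)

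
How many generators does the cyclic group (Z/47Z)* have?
22

The number of primitive roots modulo p is φ(p-1) = φ(46)
φ(46) = 22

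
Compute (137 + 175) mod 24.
0

(137 + 175) = 312
312 mod 24 = 0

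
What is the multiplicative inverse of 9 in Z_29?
9^(-1) ≡ 13 (mod 29). Verification: 9 × 13 = 117 ≡ 1 (mod 29)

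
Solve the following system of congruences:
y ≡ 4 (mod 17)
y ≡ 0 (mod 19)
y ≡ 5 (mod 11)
38

Using the Chinese Remainder Theorem:
M = product of moduli = 3553
For equation 1: M_1 = 209, 209 ≡ 5 (mod 17), inverse of 209 mod 17 is 7 (check: 5 × 7 = 35 ≡ 1 (mod 17))
For equation 2: M_2 = 187, 187 ≡ 16 (mod 19), inverse of 187 mod 19 is 6 (check: 16 × 6 = 96 ≡ 1 (mod 19))
For equation 3: M_3 = 323, 323 ≡ 4 (mod 11), inverse of 323 mod 11 is 3 (check: 4 × 3 = 12 ≡ 1 (mod 11))
Combine: y ≡ Σ r_i×M_i×(M_i⁻¹ mod m_i) = 4×209×7 + 0×187×6 + 5×323×3 = 5852 + 0 + 4845 = 10697
10697 mod 3553 = 38
y ≡ 38 (mod 3553)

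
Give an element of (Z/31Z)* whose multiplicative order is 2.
30 has order 2 mod 31 since 30^{2} ≡ 1 (mod 31) and no smaller power works.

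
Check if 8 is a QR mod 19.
By Euler's criterion: 8^{9} ≡ 18 (mod 19). Since this equals -1 (≡ 18), 8 is not a QR.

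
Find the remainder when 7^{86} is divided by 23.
By Fermat: 7^{22} ≡ 1 (mod 23). 86 = 3×22 + 20. So 7^{86} ≡ 7^{20} ≡ 8 (mod 23)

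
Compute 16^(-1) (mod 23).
13

Using Extended Euclidean Algorithm:
gcd(16, 23) = 1
Bezout coefficients: 16 × -10 + 23 × 7 = 1
So 16 × -10 ≡ 1 (mod 23)
The inverse is -10 mod 23 = 13
Verification: 16 × 13 = 208 = 9 × 23 + 1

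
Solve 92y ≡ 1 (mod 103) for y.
28

Using Extended Euclidean Algorithm:
gcd(92, 103) = 1
Bezout coefficients: 92 × 28 + 103 × -25 = 1
So 92 × 28 ≡ 1 (mod 103)
The inverse is 28 mod 103 = 28
Verification: 92 × 28 = 2576 = 25 × 103 + 1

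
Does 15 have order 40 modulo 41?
p - 1 = 40 has prime divisors 2, 5. Check 15^(40/q) mod 41 for each: 15^(40/2) = 15^20 ≡ 40, 15^(40/5) = 15^8 ≡ 18 (mod 41). None of these is 1, so 15 has order 40 = φ(41), so it is a primitive root mod 41.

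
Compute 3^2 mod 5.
2 = 2 (binary 10). Repeated squaring mod 5: 3^1 ≡ 3; 3^2 ≡ 3² = 9 ≡ 4. So 3^2 ≡ 4 (mod 5).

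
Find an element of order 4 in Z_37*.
6 has order 4 mod 37 since 6^{4} ≡ 1 (mod 37) and no smaller power works.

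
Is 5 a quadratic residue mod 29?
By Euler's criterion: 5^{14} ≡ 1 (mod 29). Since this equals 1, 5 is a QR.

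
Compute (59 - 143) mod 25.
16

(59 - 143) = -84
-84 mod 25 = 16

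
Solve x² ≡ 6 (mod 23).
The square roots of 6 mod 23 are 12 and 11. Verify: 12² = 144 ≡ 6 (mod 23)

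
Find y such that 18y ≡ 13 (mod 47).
19

Since gcd(18, 47) = 1 divides 13, a solution exists.
Multiply both sides by the inverse of 18 mod 47:
  18^(-1) mod 47 = 34
  x ≡ 34 × 13 ≡ 442 ≡ 19 (mod 47)
Verification: 18 × 19 = 342 = 7 × 47 + 13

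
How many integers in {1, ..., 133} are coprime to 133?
108

Prime factorization: 133 = 7 × 19
Using the formula φ(n) = n × Π(1 - 1/p) for each prime factor p:
φ(133) = 133 × (1 - 1/7) × (1 - 1/19)
φ(133) = 108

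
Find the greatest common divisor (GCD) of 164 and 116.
4

Using the Euclidean algorithm:
164 = 1 × 116 + 48
116 = 2 × 48 + 20
48 = 2 × 20 + 8
20 = 2 × 8 + 4
8 = 2 × 4 + 0

GCD(164, 116) = 4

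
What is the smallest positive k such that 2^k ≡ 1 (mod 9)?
Powers of 2 mod 9: 2^1≡2, 2^2≡4, 2^3≡8, 2^4≡7, 2^5≡5, 2^6≡1. Order = 6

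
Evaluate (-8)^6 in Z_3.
(-8) ≡ 1 (mod 3). 6 = 4 + 2 (binary 110). Repeated squaring mod 3: 1^1 ≡ 1; 1^2 ≡ 1² = 1 ≡ 1; 1^4 ≡ 1² = 1 ≡ 1. Multiply: (-8)^6 ≡ 1^4 × 1^2 ≡ 1 × 1 (mod 3): 1 × 1 = 1 ≡ 1. So (-8)^6 ≡ 1 (mod 3).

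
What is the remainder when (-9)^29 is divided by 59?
Using repeated squaring. (-9) ≡ 50 (mod 59). 29 = 16 + 8 + 4 + 1 (binary 11101). Repeated squaring mod 59: 50^1 ≡ 50; 50^2 ≡ 50² = 2500 ≡ 22; 50^4 ≡ 22² = 484 ≡ 12; 50^8 ≡ 12² = 144 ≡ 26; 50^16 ≡ 26² = 676 ≡ 27. Multiply: (-9)^29 ≡ 50^16 × 50^8 × 50^4 × 50^1 ≡ 27 × 26 × 12 × 50 (mod 59): 27 × 26 = 702 ≡ 53; 53 × 12 = 636 ≡ 46; 46 × 50 = 2300 ≡ 58. So (-9)^29 ≡ 58 (mod 59).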